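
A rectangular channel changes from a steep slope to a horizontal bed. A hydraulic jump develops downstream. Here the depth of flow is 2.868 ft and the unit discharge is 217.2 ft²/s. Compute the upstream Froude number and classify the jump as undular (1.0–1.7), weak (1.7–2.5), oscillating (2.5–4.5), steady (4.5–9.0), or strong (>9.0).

V₁ = q/y₁ = 217.2/2.868 = 75.73 ft/s. Fr₁ = V₁/√(g·y₁) = 75.73/√(32.2×2.868) = 7.881.
Fr₁ = 7.881 lies in the steady range.

Fr₁ = 7.881; steady jump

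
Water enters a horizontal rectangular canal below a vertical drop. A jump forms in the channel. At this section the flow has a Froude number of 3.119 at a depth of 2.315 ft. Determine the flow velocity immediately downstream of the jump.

Fr₁ = 3.119 (given).
Bélanger equation: y₂/y₁ = ½[√(1 + 8Fr₁²) − 1] = ½[√78.825 − 1] = 3.939.
y₂ = 3.939 × 2.315 = 9.119 ft.
V₁ = Fr₁·√(g·y₁) = 3.119×√(32.2×2.315) = 26.93 ft/s; q = V₁·y₁ = 62.34 ft²/s.
V₂ = q/y₂ = 62.34/9.119 = 6.836 ft/s.

V₂ = 6.836 ft/s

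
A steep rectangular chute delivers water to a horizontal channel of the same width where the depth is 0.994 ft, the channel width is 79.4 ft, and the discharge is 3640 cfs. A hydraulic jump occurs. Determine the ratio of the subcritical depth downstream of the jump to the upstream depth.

q = Q/b = 3640/79.4 = 45.8 ft²/s; V₁ = q/y₁ = 46.1 ft/s. Fr₁ = V₁/√(g·y₁) = 8.15.
By Bélanger, y₂/y₁ = ½[√(1 + 8Fr₁²) − 1] = ½[√532.7 − 1] = 11.0.

y₂/y₁ = 11.0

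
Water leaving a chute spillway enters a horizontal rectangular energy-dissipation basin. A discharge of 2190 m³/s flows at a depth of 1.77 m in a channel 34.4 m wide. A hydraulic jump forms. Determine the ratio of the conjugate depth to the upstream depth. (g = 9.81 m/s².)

q = Q/b = 2190/34.4 = 63.7 m²/s; V₁ = q/y₁ = 36.0 m/s. Fr₁ = V₁/√(g·y₁) = 8.63.
Sequent-depth ratio: y₂/y₁ = ½[√(1 + 8Fr₁²) − 1] = ½[√597.0 − 1] = 11.7.

y₂/y₁ = 11.7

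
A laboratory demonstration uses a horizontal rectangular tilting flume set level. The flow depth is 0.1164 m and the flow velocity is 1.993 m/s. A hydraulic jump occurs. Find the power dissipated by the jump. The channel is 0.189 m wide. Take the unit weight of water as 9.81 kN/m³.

Fr₁ = V₁/√(g·y₁) = 1.993/√(9.81×0.1164) = 1.865.
Bélanger equation: y₂/y₁ = ½[√(1 + 8Fr₁²) − 1] = ½[√28.828 − 1] = 2.185.
y₂ = 2.185 × 0.1164 = 0.2543 m.
q = V₁·y₁ = 1.993 × 0.1164 = 0.2320 m²/s. V₂ = q/y₂ = 0.2320/0.2543 = 0.9123 m/s. E₁ = y₁ + V₁²/2g = 0.3188 m; E₂ = y₂ + V₂²/2g = 0.2967 m. ΔE = E₁ − E₂ = 0.02214 m.
Q = q·b = 0.2320 × 0.189 = 0.04385 m³/s. P = γ·Q·ΔE = 9.81 × 0.04385 × 0.02214 = 0.009524 kW.

P = 0.009524 kW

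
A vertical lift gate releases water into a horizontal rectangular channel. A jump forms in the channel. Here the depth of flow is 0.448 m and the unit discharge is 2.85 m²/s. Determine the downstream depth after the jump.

y₂ = 1.71 m

V₁ = q/y₁ = 2.85/0.448 = 6.36 m/s. Fr₁ = V₁/√(g·y₁) = 6.36/√(9.81×0.448) = 3.03.
Bélanger equation: y₂/y₁ = ½[√(1 + 8Fr₁²) − 1] = ½[√74.67 − 1] = 3.82.
y₂ = 3.82 × 0.448 = 1.71 m.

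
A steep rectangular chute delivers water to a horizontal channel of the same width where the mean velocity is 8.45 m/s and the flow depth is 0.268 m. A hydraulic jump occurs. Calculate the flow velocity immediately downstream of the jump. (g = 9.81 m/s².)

V₂ = 1.23 m/s

Fr₁ = V₁/√(g·y₁) = 8.45/√(9.81×0.268) = 5.21.
From the momentum equation for a rectangular channel, y₂/y₁ = ½[√(1 + 8Fr₁²) − 1] = ½[√218.3 − 1] = 6.89.
y₂ = 6.89 × 0.268 = 1.85 m.
q = V₁·y₁ = 8.45 × 0.268 = 2.26 m²/s.
V₂ = q/y₂ = 2.26/1.85 = 1.23 m/s.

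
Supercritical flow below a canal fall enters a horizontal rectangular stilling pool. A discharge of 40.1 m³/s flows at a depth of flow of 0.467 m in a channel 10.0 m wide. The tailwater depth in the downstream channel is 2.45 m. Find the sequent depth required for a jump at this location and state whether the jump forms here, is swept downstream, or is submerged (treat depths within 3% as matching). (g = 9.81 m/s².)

y₂ = 2.43 m; the jump forms here

q = Q/b = 40.1/10.0 = 4.01 m²/s; V₁ = q/y₁ = 8.59 m/s. Fr₁ = V₁/√(g·y₁) = 4.01.
Bélanger equation: y₂/y₁ = ½[√(1 + 8Fr₁²) − 1] = ½[√129.8 − 1] = 5.20.
y₂ = 5.20 × 0.467 = 2.43 m.
Tailwater y_tw = 2.45 m: y_tw ≈ y₂, so the jump forms here.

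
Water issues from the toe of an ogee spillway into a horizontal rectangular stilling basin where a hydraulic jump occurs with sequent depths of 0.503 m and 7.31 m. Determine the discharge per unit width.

q = 11.9 m²/s

For a rectangular channel the momentum equation gives q² = ½·g·y₁·y₂·(y₁ + y₂) = ½×9.81×0.503×7.31×7.81 = 141.
q = √141 = 11.9 m²/s.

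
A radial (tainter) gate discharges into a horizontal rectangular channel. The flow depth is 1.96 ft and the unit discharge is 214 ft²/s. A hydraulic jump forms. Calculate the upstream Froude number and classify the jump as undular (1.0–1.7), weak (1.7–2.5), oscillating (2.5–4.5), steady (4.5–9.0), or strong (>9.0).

V₁ = q/y₁ = 214/1.96 = 109 ft/s. Fr₁ = V₁/√(g·y₁) = 109/√(32.2×1.96) = 13.7.
Fr₁ = 13.7 lies in the strong range.

Fr₁ = 13.7; strong jump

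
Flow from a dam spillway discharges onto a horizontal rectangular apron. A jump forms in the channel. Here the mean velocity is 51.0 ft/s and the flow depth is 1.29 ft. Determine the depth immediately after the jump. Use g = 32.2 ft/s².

y₂ = 13.8 ft

Fr₁ = V₁/√(g·y₁) = 51.0/√(32.2×1.29) = 7.91.
Sequent-depth ratio: y₂/y₁ = ½[√(1 + 8Fr₁²) − 1] = ½[√501.9 − 1] = 10.7.
y₂ = 10.7 × 1.29 = 13.8 ft.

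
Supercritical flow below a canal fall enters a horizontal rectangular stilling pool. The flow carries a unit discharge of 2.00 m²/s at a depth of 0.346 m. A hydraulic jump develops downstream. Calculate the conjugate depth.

y₂ = 1.37 m

V₁ = q/y₁ = 2.00/0.346 = 5.78 m/s. Fr₁ = V₁/√(g·y₁) = 5.78/√(9.81×0.346) = 3.14.
By Bélanger, y₂/y₁ = ½[√(1 + 8Fr₁²) − 1] = ½[√79.75 − 1] = 3.97.
y₂ = 3.97 × 0.346 = 1.37 m.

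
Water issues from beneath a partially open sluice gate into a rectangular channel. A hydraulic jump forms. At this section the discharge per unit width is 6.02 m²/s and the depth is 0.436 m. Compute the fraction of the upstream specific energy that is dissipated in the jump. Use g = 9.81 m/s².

V₁ = q/y₁ = 6.02/0.436 = 13.8 m/s. Fr₁ = V₁/√(g·y₁) = 13.8/√(9.81×0.436) = 6.68.
By Bélanger, y₂/y₁ = ½[√(1 + 8Fr₁²) − 1] = ½[√357.6 − 1] = 8.95.
y₂ = 8.95 × 0.436 = 3.90 m.
E₁ = y₁ + V₁²/2g = 10.2 m. ΔE = (y₂ − y₁)³/(4y₁y₂) = 6.13 m. ΔE/E₁ = 6.13/10.2 = 0.604.

ΔE/E₁ = 0.604 (60.4%)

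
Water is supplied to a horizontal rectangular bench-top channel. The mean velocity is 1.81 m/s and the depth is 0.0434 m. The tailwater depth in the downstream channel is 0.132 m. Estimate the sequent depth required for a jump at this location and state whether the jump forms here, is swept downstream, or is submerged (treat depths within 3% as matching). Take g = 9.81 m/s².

Fr₁ = V₁/√(g·y₁) = 1.81/√(9.81×0.0434) = 2.77.
By Bélanger, y₂/y₁ = ½[√(1 + 8Fr₁²) − 1] = ½[√62.56 − 1] = 3.45.
y₂ = 3.45 × 0.0434 = 0.150 m.
Tailwater y_tw = 0.132 m: y_tw < y₂, so the jump is swept downstream.

y₂ = 0.150 m; the jump is swept downstream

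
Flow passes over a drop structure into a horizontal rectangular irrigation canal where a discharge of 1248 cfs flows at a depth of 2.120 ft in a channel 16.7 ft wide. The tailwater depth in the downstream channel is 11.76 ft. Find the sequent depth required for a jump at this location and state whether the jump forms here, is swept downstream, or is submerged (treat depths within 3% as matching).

q = Q/b = 1248/16.7 = 74.73 ft²/s; V₁ = q/y₁ = 35.25 ft/s. Fr₁ = V₁/√(g·y₁) = 4.266.
From the momentum equation for a rectangular channel, y₂/y₁ = ½[√(1 + 8Fr₁²) − 1] = ½[√146.62 − 1] = 5.554.
y₂ = 5.554 × 2.120 = 11.78 ft.
Tailwater y_tw = 11.76 ft: y_tw ≈ y₂, so the jump forms here.

y₂ = 11.78 ft; the jump forms here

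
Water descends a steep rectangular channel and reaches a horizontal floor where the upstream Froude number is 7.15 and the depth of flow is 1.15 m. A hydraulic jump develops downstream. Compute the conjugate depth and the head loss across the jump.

y₂ = 11.1 m; ΔE = 19.2 m

Fr₁ = 7.15 (given).
By Bélanger, y₂/y₁ = ½[√(1 + 8Fr₁²) − 1] = ½[√410.0 − 1] = 9.62.
y₂ = 9.62 × 1.15 = 11.1 m.
Head loss: ΔE = (y₂ − y₁)³/(4y₁y₂) = (11.1 − 1.15)³/(4×1.15×11.1) = 975/50.9 = 19.2 m.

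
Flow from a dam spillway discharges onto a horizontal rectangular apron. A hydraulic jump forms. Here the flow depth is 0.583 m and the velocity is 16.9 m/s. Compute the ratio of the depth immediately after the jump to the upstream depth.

y₂/y₁ = 9.51

Fr₁ = V₁/√(g·y₁) = 16.9/√(9.81×0.583) = 7.07.
Sequent-depth ratio: y₂/y₁ = ½[√(1 + 8Fr₁²) − 1] = ½[√400.5 − 1] = 9.51.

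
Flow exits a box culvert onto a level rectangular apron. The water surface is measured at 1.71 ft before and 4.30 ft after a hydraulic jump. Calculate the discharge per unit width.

For a rectangular channel the momentum equation gives q² = ½·g·y₁·y₂·(y₁ + y₂) = ½×32.2×1.71×4.30×6.01 = 711.
q = √711 = 26.7 ft²/s.

q = 26.7 ft²/s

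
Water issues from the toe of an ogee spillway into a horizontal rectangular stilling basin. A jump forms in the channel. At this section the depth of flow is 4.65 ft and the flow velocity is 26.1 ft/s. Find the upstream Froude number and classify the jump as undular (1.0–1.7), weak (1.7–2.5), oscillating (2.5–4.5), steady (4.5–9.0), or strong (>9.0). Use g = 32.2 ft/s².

Fr₁ = V₁/√(g·y₁) = 26.1/√(32.2×4.65) = 2.13.
Fr₁ = 2.13 lies in the weak range.

Fr₁ = 2.13; weak jump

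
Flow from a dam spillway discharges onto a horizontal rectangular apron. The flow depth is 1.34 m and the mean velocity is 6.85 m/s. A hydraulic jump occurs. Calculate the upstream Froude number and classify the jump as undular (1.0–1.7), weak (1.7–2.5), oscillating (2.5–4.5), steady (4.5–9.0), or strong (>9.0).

Fr₁ = V₁/√(g·y₁) = 6.85/√(9.81×1.34) = 1.89.
Fr₁ = 1.89 lies in the weak range.

Fr₁ = 1.89; weak jump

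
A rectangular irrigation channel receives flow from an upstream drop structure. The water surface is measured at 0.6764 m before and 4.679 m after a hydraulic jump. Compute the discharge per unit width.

For a rectangular channel the momentum equation gives q² = ½·g·y₁·y₂·(y₁ + y₂) = ½×9.81×0.6764×4.679×5.355 = 83.14.
q = √83.14 = 9.118 m²/s.

q = 9.118 m²/s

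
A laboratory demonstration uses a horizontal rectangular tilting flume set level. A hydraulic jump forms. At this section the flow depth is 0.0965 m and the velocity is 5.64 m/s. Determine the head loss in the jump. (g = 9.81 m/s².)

ΔE = 0.946 m

Fr₁ = V₁/√(g·y₁) = 5.64/√(9.81×0.0965) = 5.80.
Bélanger equation: y₂/y₁ = ½[√(1 + 8Fr₁²) − 1] = ½[√269.8 − 1] = 7.71.
y₂ = 7.71 × 0.0965 = 0.744 m.
Head loss: ΔE = (y₂ − y₁)³/(4y₁y₂) = (0.744 − 0.0965)³/(4×0.0965×0.744) = 0.272/0.287 = 0.946 m.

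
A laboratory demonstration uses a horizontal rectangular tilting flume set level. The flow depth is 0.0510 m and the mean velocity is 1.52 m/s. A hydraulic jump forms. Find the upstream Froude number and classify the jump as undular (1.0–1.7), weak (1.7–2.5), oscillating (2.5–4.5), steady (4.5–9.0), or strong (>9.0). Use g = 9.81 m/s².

Fr₁ = V₁/√(g·y₁) = 1.52/√(9.81×0.0510) = 2.15.
Fr₁ = 2.15 lies in the weak range.

Fr₁ = 2.15; weak jump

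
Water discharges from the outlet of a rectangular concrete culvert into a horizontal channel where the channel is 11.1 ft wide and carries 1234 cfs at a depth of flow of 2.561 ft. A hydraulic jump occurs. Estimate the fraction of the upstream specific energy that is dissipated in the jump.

ΔE/E₁ = 0.471 (47.1%)

q = Q/b = 1234/11.1 = 111.2 ft²/s; V₁ = q/y₁ = 43.41 ft/s. Fr₁ = V₁/√(g·y₁) = 4.780.
Bélanger equation: y₂/y₁ = ½[√(1 + 8Fr₁²) − 1] = ½[√183.81 − 1] = 6.279.
y₂ = 6.279 × 2.561 = 16.08 ft.
E₁ = y₁ + V₁²/2g = 31.82 ft. ΔE = (y₂ − y₁)³/(4y₁y₂) = 15.00 ft. ΔE/E₁ = 15.00/31.82 = 0.471.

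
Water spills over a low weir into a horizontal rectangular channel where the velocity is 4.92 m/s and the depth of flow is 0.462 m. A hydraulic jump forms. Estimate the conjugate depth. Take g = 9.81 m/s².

y₂ = 1.30 m

Fr₁ = V₁/√(g·y₁) = 4.92/√(9.81×0.462) = 2.31.
By Bélanger, y₂/y₁ = ½[√(1 + 8Fr₁²) − 1] = ½[√43.73 − 1] = 2.81.
y₂ = 2.81 × 0.462 = 1.30 m.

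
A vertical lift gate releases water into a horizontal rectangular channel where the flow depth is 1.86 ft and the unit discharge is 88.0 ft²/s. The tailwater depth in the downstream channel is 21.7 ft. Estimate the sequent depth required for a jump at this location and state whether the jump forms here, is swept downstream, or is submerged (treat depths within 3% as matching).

V₁ = q/y₁ = 88.0/1.86 = 47.3 ft/s. Fr₁ = V₁/√(g·y₁) = 47.3/√(32.2×1.86) = 6.11.
Sequent-depth ratio: y₂/y₁ = ½[√(1 + 8Fr₁²) − 1] = ½[√300.0 − 1] = 8.16.
y₂ = 8.16 × 1.86 = 15.2 ft.
Tailwater y_tw = 21.7 ft: y_tw > y₂, so the jump is submerged.

y₂ = 15.2 ft; the jump is submerged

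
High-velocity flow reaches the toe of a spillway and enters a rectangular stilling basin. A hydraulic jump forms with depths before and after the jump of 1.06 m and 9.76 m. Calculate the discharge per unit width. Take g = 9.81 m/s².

q = 23.4 m²/s

For a rectangular channel the momentum equation gives q² = ½·g·y₁·y₂·(y₁ + y₂) = ½×9.81×1.06×9.76×10.8 = 549.
q = √549 = 23.4 m²/s.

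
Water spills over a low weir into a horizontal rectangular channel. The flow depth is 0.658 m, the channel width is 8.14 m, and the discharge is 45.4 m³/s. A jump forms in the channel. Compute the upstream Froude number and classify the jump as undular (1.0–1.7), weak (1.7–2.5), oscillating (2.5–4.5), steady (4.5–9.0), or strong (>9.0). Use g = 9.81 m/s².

Fr₁ = 3.34; oscillating jump

q = Q/b = 45.4/8.14 = 5.58 m²/s; V₁ = q/y₁ = 8.48 m/s. Fr₁ = V₁/√(g·y₁) = 3.34.
Fr₁ = 3.34 lies in the oscillating range.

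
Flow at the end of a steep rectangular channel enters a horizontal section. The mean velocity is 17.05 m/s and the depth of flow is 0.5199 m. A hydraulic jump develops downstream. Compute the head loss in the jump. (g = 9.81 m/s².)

Fr₁ = V₁/√(g·y₁) = 17.05/√(9.81×0.5199) = 7.550.
Conjugate-depth relation: y₂/y₁ = ½[√(1 + 8Fr₁²) − 1] = ½[√456.98 − 1] = 10.19.
y₂ = 10.19 × 0.5199 = 5.297 m.
q = V₁·y₁ = 17.05 × 0.5199 = 8.864 m²/s. V₂ = q/y₂ = 8.864/5.297 = 1.673 m/s. E₁ = y₁ + V₁²/2g = 15.34 m; E₂ = y₂ + V₂²/2g = 5.440 m. ΔE = E₁ − E₂ = 9.897 m.

ΔE = 9.897 m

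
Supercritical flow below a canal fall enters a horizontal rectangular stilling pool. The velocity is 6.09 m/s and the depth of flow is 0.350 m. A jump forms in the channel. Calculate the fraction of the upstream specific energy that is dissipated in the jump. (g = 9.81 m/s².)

Fr₁ = V₁/√(g·y₁) = 6.09/√(9.81×0.350) = 3.29.
From the momentum equation for a rectangular channel, y₂/y₁ = ½[√(1 + 8Fr₁²) − 1] = ½[√87.41 − 1] = 4.17.
y₂ = 4.17 × 0.350 = 1.46 m.
E₁ = y₁ + V₁²/2g = 2.24 m. ΔE = (y₂ − y₁)³/(4y₁y₂) = 0.671 m. ΔE/E₁ = 0.671/2.24 = 0.299.

ΔE/E₁ = 0.299 (29.9%)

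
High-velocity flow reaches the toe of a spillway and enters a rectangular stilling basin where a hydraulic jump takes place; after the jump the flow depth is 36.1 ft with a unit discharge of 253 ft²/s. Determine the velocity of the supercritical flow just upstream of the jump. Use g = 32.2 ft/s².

V₁ = 89.4 ft/s

V₂ = q/y₂ = 253/36.1 = 7.01 ft/s; Fr₂ = V₂/√(g·y₂) = 0.206.
Since the conjugate-depth ratio holds either way, y₁/y₂ = ½[√(1 + 8Fr₂²) − 1] = ½[√1.338 − 1] = 0.0784.
y₁ = 0.0784 × 36.1 = 2.83 ft.
V₁ = q/y₁ = 253/2.83 = 89.4 ft/s.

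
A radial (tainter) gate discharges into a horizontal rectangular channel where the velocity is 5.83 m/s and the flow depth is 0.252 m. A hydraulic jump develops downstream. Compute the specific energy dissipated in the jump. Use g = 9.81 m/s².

Fr₁ = V₁/√(g·y₁) = 5.83/√(9.81×0.252) = 3.71.
Conjugate-depth relation: y₂/y₁ = ½[√(1 + 8Fr₁²) − 1] = ½[√111.0 − 1] = 4.77.
y₂ = 4.77 × 0.252 = 1.20 m.
q = V₁·y₁ = 5.83 × 0.252 = 1.47 m²/s. V₂ = q/y₂ = 1.47/1.20 = 1.22 m/s. E₁ = y₁ + V₁²/2g = 1.98 m; E₂ = y₂ + V₂²/2g = 1.28 m. ΔE = E₁ − E₂ = 0.707 m.

ΔE = 0.707 m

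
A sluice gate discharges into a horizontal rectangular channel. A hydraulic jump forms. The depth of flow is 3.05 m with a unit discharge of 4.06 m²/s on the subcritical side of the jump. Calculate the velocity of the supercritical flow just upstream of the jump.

V₂ = q/y₂ = 4.06/3.05 = 1.33 m/s; Fr₂ = V₂/√(g·y₂) = 0.243.
Since the conjugate-depth ratio holds either way, y₁/y₂ = ½[√(1 + 8Fr₂²) − 1] = ½[√1.474 − 1] = 0.107.
y₁ = 0.107 × 3.05 = 0.326 m.
V₁ = q/y₁ = 4.06/0.326 = 12.4 m/s.

V₁ = 12.4 m/s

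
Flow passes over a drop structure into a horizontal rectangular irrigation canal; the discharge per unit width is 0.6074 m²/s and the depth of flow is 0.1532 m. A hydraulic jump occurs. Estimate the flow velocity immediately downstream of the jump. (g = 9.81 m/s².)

V₂ = 0.9668 m/s

V₁ = q/y₁ = 0.6074/0.1532 = 3.965 m/s. Fr₁ = V₁/√(g·y₁) = 3.965/√(9.81×0.1532) = 3.234.
By Bélanger, y₂/y₁ = ½[√(1 + 8Fr₁²) − 1] = ½[√84.675 − 1] = 4.101.
y₂ = 4.101 × 0.1532 = 0.6283 m.
V₂ = q/y₂ = 0.6074/0.6283 = 0.9668 m/s.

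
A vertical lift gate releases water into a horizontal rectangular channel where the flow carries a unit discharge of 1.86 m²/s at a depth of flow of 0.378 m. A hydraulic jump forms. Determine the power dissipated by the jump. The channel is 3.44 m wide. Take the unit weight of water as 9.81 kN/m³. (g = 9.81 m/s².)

P = 18.7 kW

V₁ = q/y₁ = 1.86/0.378 = 4.92 m/s. Fr₁ = V₁/√(g·y₁) = 4.92/√(9.81×0.378) = 2.56.
Conjugate-depth relation: y₂/y₁ = ½[√(1 + 8Fr₁²) − 1] = ½[√53.24 − 1] = 3.15.
y₂ = 3.15 × 0.378 = 1.19 m.
Head loss: ΔE = (y₂ − y₁)³/(4y₁y₂) = (1.19 − 0.378)³/(4×0.378×1.19) = 0.535/1.80 = 0.298 m.
Q = q·b = 1.86 × 3.44 = 6.40 m³/s. P = γ·Q·ΔE = 9.81 × 6.40 × 0.298 = 18.7 kW.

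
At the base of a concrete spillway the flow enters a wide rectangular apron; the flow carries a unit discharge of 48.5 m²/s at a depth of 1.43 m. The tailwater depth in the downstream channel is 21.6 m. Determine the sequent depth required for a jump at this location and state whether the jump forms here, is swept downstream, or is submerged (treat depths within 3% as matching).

y₂ = 17.6 m; the jump is submerged

V₁ = q/y₁ = 48.5/1.43 = 33.9 m/s. Fr₁ = V₁/√(g·y₁) = 33.9/√(9.81×1.43) = 9.06.
By Bélanger, y₂/y₁ = ½[√(1 + 8Fr₁²) − 1] = ½[√657.0 − 1] = 12.3.
y₂ = 12.3 × 1.43 = 17.6 m.
Tailwater y_tw = 21.6 m: y_tw > y₂, so the jump is submerged.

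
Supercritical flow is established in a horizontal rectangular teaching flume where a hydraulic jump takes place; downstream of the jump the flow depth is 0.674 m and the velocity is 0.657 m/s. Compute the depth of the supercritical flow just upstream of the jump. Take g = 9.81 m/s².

y₁ = 0.0788 m

Fr₂ = V₂/√(g·y₂) = 0.657/√(9.81×0.674) = 0.256.
Applying the sequent-depth relation in reverse, y₁/y₂ = ½[√(1 + 8Fr₂²) − 1] = ½[√1.522 − 1] = 0.117.
y₁ = 0.117 × 0.674 = 0.0788 m.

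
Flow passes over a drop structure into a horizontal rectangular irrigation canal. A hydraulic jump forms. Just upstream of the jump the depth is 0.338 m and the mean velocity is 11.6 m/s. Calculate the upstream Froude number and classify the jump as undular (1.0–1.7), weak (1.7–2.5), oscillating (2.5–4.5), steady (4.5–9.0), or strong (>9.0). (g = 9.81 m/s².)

Fr₁ = 6.37; steady jump

Fr₁ = V₁/√(g·y₁) = 11.6/√(9.81×0.338) = 6.37.
Fr₁ = 6.37 lies in the steady range.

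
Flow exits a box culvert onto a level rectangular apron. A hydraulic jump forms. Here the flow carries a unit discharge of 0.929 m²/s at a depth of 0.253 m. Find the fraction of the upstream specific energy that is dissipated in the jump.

V₁ = q/y₁ = 0.929/0.253 = 3.67 m/s. Fr₁ = V₁/√(g·y₁) = 3.67/√(9.81×0.253) = 2.33.
By Bélanger, y₂/y₁ = ½[√(1 + 8Fr₁²) − 1] = ½[√44.46 − 1] = 2.83.
y₂ = 2.83 × 0.253 = 0.717 m.
E₁ = y₁ + V₁²/2g = 0.940 m. ΔE = (y₂ − y₁)³/(4y₁y₂) = 0.138 m. ΔE/E₁ = 0.138/0.940 = 0.146.

ΔE/E₁ = 0.146 (14.6%)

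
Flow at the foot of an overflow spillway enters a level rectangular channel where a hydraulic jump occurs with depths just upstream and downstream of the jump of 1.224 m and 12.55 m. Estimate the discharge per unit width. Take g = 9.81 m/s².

For a rectangular channel the momentum equation gives q² = ½·g·y₁·y₂·(y₁ + y₂) = ½×9.81×1.224×12.55×13.77 = 1038.
q = √1038 = 32.22 m²/s.

q = 32.22 m²/s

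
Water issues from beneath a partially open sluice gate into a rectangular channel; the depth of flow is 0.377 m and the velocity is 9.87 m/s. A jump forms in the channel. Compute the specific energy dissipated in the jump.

ΔE = 2.68 m

Fr₁ = V₁/√(g·y₁) = 9.87/√(9.81×0.377) = 5.13.
Bélanger equation: y₂/y₁ = ½[√(1 + 8Fr₁²) − 1] = ½[√211.7 − 1] = 6.78.
y₂ = 6.78 × 0.377 = 2.55 m.
Head loss: ΔE = (y₂ − y₁)³/(4y₁y₂) = (2.55 − 0.377)³/(4×0.377×2.55) = 10.3/3.85 = 2.68 m.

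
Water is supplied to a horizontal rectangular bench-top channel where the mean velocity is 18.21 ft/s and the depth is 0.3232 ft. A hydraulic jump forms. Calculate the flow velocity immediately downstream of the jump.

V₂ = 2.428 ft/s

Fr₁ = V₁/√(g·y₁) = 18.21/√(32.2×0.3232) = 5.645.
By Bélanger, y₂/y₁ = ½[√(1 + 8Fr₁²) − 1] = ½[√255.91 − 1] = 7.499.
y₂ = 7.499 × 0.3232 = 2.424 ft.
q = V₁·y₁ = 18.21 × 0.3232 = 5.885 ft²/s.
V₂ = q/y₂ = 5.885/2.424 = 2.428 ft/s.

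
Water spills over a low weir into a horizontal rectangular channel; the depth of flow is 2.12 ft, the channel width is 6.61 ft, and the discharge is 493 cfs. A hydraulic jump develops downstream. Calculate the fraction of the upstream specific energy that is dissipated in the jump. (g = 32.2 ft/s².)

q = Q/b = 493/6.61 = 74.6 ft²/s; V₁ = q/y₁ = 35.2 ft/s. Fr₁ = V₁/√(g·y₁) = 4.26.
Conjugate-depth relation: y₂/y₁ = ½[√(1 + 8Fr₁²) − 1] = ½[√146.0 − 1] = 5.54.
y₂ = 5.54 × 2.12 = 11.8 ft.
E₁ = y₁ + V₁²/2g = 21.3 ft. ΔE = (y₂ − y₁)³/(4y₁y₂) = 8.96 ft. ΔE/E₁ = 8.96/21.3 = 0.420.

ΔE/E₁ = 0.420 (42.0%)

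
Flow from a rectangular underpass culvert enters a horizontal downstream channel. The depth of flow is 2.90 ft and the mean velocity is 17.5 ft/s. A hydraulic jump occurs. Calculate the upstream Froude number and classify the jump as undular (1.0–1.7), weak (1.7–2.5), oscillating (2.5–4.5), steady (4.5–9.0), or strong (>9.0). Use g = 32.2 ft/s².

Fr₁ = 1.81; weak jump

Fr₁ = V₁/√(g·y₁) = 17.5/√(32.2×2.90) = 1.81.
Fr₁ = 1.81 lies in the weak range.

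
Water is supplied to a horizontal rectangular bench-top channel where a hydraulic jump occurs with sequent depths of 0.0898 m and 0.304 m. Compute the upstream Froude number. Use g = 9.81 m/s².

Fr₁ = 2.72

For a rectangular channel the momentum equation gives q² = ½·g·y₁·y₂·(y₁ + y₂) = ½×9.81×0.0898×0.304×0.394 = 0.0527.
q = √0.0527 = 0.230 m²/s.
V₁ = q/y₁ = 2.56 m/s; Fr₁ = V₁/√(g·y₁) = 2.72.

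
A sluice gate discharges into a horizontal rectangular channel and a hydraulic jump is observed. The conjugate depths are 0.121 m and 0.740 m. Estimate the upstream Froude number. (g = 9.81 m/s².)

Fr₁ = 4.66

For a rectangular channel the momentum equation gives q² = ½·g·y₁·y₂·(y₁ + y₂) = ½×9.81×0.121×0.740×0.861 = 0.378.
q = √0.378 = 0.615 m²/s.
V₁ = q/y₁ = 5.08 m/s; Fr₁ = V₁/√(g·y₁) = 4.66.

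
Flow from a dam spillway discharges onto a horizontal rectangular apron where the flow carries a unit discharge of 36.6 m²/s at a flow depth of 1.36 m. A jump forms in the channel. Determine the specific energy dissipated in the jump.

ΔE = 24.4 m

V₁ = q/y₁ = 36.6/1.36 = 26.9 m/s. Fr₁ = V₁/√(g·y₁) = 26.9/√(9.81×1.36) = 7.37.
From the momentum equation for a rectangular channel, y₂/y₁ = ½[√(1 + 8Fr₁²) − 1] = ½[√435.3 − 1] = 9.93.
y₂ = 9.93 × 1.36 = 13.5 m.
V₂ = q/y₂ = 36.6/13.5 = 2.71 m/s. E₁ = y₁ + V₁²/2g = 38.3 m; E₂ = y₂ + V₂²/2g = 13.9 m. ΔE = E₁ − E₂ = 24.4 m.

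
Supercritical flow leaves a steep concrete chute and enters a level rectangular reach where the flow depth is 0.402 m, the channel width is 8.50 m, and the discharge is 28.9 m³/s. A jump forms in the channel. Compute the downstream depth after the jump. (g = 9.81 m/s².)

q = Q/b = 28.9/8.50 = 3.40 m²/s; V₁ = q/y₁ = 8.46 m/s. Fr₁ = V₁/√(g·y₁) = 4.26.
By Bélanger, y₂/y₁ = ½[√(1 + 8Fr₁²) − 1] = ½[√146.1 − 1] = 5.54.
y₂ = 5.54 × 0.402 = 2.23 m.

y₂ = 2.23 m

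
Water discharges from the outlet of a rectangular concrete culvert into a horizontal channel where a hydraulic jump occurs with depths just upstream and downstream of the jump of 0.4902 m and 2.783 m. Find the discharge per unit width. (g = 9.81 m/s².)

For a rectangular channel the momentum equation gives q² = ½·g·y₁·y₂·(y₁ + y₂) = ½×9.81×0.4902×2.783×3.273 = 21.90.
q = √21.90 = 4.680 m²/s.

q = 4.680 m²/s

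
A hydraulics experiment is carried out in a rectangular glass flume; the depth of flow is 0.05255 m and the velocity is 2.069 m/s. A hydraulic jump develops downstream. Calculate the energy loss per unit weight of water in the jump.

Fr₁ = V₁/√(g·y₁) = 2.069/√(9.81×0.05255) = 2.882.
By Bélanger, y₂/y₁ = ½[√(1 + 8Fr₁²) − 1] = ½[√67.431 − 1] = 3.606.
y₂ = 3.606 × 0.05255 = 0.1895 m.
q = V₁·y₁ = 2.069 × 0.05255 = 0.1087 m²/s. V₂ = q/y₂ = 0.1087/0.1895 = 0.5738 m/s. E₁ = y₁ + V₁²/2g = 0.2707 m; E₂ = y₂ + V₂²/2g = 0.2063 m. ΔE = E₁ − E₂ = 0.06447 m.

ΔE = 0.06447 m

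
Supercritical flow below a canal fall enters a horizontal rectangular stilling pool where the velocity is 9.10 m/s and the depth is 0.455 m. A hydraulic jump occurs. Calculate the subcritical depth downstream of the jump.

Fr₁ = V₁/√(g·y₁) = 9.10/√(9.81×0.455) = 4.31.
Conjugate-depth relation: y₂/y₁ = ½[√(1 + 8Fr₁²) − 1] = ½[√149.4 − 1] = 5.61.
y₂ = 5.61 × 0.455 = 2.55 m.

y₂ = 2.55 m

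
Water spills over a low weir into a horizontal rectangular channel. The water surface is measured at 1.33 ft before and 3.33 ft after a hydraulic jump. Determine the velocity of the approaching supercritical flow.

V₁ = 13.7 ft/s

For a rectangular channel the momentum equation gives q² = ½·g·y₁·y₂·(y₁ + y₂) = ½×32.2×1.33×3.33×4.66 = 332.
q = √332 = 18.2 ft²/s.
V₁ = q/y₁ = 18.2/1.33 = 13.7 ft/s.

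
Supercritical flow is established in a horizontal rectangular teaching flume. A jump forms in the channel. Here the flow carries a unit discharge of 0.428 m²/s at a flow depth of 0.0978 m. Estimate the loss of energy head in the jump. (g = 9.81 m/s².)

V₁ = q/y₁ = 0.428/0.0978 = 4.38 m/s. Fr₁ = V₁/√(g·y₁) = 4.38/√(9.81×0.0978) = 4.47.
Conjugate-depth relation: y₂/y₁ = ½[√(1 + 8Fr₁²) − 1] = ½[√160.7 − 1] = 5.84.
y₂ = 5.84 × 0.0978 = 0.571 m.
Head loss: ΔE = (y₂ − y₁)³/(4y₁y₂) = (0.571 − 0.0978)³/(4×0.0978×0.571) = 0.106/0.223 = 0.474 m.

ΔE = 0.474 m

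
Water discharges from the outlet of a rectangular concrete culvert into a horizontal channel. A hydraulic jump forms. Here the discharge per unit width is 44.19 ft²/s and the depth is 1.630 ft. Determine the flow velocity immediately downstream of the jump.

V₂ = 5.630 ft/s

V₁ = q/y₁ = 44.19/1.630 = 27.11 ft/s. Fr₁ = V₁/√(g·y₁) = 27.11/√(32.2×1.630) = 3.742.
Conjugate-depth relation: y₂/y₁ = ½[√(1 + 8Fr₁²) − 1] = ½[√113.03 − 1] = 4.816.
y₂ = 4.816 × 1.630 = 7.850 ft.
V₂ = q/y₂ = 44.19/7.850 = 5.630 ft/s.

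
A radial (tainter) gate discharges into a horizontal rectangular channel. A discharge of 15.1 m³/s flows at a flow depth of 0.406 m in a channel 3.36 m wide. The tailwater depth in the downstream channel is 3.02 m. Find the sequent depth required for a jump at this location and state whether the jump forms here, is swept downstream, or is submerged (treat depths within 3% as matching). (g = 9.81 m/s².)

q = Q/b = 15.1/3.36 = 4.49 m²/s; V₁ = q/y₁ = 11.1 m/s. Fr₁ = V₁/√(g·y₁) = 5.55.
From the momentum equation for a rectangular channel, y₂/y₁ = ½[√(1 + 8Fr₁²) − 1] = ½[√247.1 − 1] = 7.36.
y₂ = 7.36 × 0.406 = 2.99 m.
Tailwater y_tw = 3.02 m: y_tw ≈ y₂, so the jump forms here.

y₂ = 2.99 m; the jump forms here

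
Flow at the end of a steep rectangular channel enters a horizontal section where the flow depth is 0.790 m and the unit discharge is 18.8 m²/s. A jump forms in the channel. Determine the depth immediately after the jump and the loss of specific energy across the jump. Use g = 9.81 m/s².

V₁ = q/y₁ = 18.8/0.790 = 23.8 m/s. Fr₁ = V₁/√(g·y₁) = 23.8/√(9.81×0.790) = 8.55.
Conjugate-depth relation: y₂/y₁ = ½[√(1 + 8Fr₁²) − 1] = ½[√585.6 − 1] = 11.6.
y₂ = 11.6 × 0.790 = 9.16 m.
V₂ = q/y₂ = 18.8/9.16 = 2.05 m/s. E₁ = y₁ + V₁²/2g = 29.7 m; E₂ = y₂ + V₂²/2g = 9.38 m. ΔE = E₁ − E₂ = 20.3 m.

y₂ = 9.16 m; ΔE = 20.3 m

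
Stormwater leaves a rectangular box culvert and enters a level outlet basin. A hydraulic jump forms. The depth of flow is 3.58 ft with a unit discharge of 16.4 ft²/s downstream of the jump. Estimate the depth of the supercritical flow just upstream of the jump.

V₂ = q/y₂ = 16.4/3.58 = 4.58 ft/s; Fr₂ = V₂/√(g·y₂) = 0.427.
Since the conjugate-depth ratio holds either way, y₁/y₂ = ½[√(1 + 8Fr₂²) − 1] = ½[√2.456 − 1] = 0.284.
y₁ = 0.284 × 3.58 = 1.02 ft.

y₁ = 1.02 ft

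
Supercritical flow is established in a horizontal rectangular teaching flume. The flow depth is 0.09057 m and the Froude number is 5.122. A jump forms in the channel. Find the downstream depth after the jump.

y₂ = 0.6123 m

Fr₁ = 5.122 (given).
By Bélanger, y₂/y₁ = ½[√(1 + 8Fr₁²) − 1] = ½[√210.88 − 1] = 6.761.
y₂ = 6.761 × 0.09057 = 0.6123 m.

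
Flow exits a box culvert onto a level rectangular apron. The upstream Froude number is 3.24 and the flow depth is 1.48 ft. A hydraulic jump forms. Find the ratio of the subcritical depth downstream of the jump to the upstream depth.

y₂/y₁ = 4.11

Fr₁ = 3.24 (given).
Bélanger equation: y₂/y₁ = ½[√(1 + 8Fr₁²) − 1] = ½[√84.98 − 1] = 4.11.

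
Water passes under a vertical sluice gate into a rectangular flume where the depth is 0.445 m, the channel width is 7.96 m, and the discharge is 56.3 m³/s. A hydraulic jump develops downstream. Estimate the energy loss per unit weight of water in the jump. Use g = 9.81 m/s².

q = Q/b = 56.3/7.96 = 7.07 m²/s; V₁ = q/y₁ = 15.9 m/s. Fr₁ = V₁/√(g·y₁) = 7.61.
Bélanger equation: y₂/y₁ = ½[√(1 + 8Fr₁²) − 1] = ½[√463.9 − 1] = 10.3.
y₂ = 10.3 × 0.445 = 4.57 m.
Head loss: ΔE = (y₂ − y₁)³/(4y₁y₂) = (4.57 − 0.445)³/(4×0.445×4.57) = 70.2/8.13 = 8.63 m.

ΔE = 8.63 m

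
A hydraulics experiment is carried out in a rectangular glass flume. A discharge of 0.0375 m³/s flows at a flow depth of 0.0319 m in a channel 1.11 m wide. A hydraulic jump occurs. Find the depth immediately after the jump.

y₂ = 0.0709 m

q = Q/b = 0.0375/1.11 = 0.0338 m²/s; V₁ = q/y₁ = 1.06 m/s. Fr₁ = V₁/√(g·y₁) = 1.89.
Sequent-depth ratio: y₂/y₁ = ½[√(1 + 8Fr₁²) − 1] = ½[√29.67 − 1] = 2.22.
y₂ = 2.22 × 0.0319 = 0.0709 m.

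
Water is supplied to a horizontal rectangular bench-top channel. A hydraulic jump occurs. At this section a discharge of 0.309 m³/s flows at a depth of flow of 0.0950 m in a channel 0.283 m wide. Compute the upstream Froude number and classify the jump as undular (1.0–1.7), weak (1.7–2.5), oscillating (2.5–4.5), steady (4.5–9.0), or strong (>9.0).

Fr₁ = 11.9; strong jump

q = Q/b = 0.309/0.283 = 1.09 m²/s; V₁ = q/y₁ = 11.5 m/s. Fr₁ = V₁/√(g·y₁) = 11.9.
Fr₁ = 11.9 lies in the strong range.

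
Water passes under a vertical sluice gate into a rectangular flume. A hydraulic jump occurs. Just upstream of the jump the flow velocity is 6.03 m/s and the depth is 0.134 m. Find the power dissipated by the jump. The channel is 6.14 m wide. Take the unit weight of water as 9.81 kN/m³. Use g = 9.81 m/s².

P = 49.5 kW

Fr₁ = V₁/√(g·y₁) = 6.03/√(9.81×0.134) = 5.26.
By Bélanger, y₂/y₁ = ½[√(1 + 8Fr₁²) − 1] = ½[√222.3 − 1] = 6.95.
y₂ = 6.95 × 0.134 = 0.932 m.
Head loss: ΔE = (y₂ − y₁)³/(4y₁y₂) = (0.932 − 0.134)³/(4×0.134×0.932) = 0.508/0.500 = 1.02 m.
q = V₁·y₁ = 6.03 × 0.134 = 0.808 m²/s. Q = q·b = 0.808 × 6.14 = 4.96 m³/s. P = γ·Q·ΔE = 9.81 × 4.96 × 1.02 = 49.5 kW.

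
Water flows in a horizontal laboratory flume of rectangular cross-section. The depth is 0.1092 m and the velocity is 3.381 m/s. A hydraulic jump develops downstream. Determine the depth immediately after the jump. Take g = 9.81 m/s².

y₂ = 0.4528 m

Fr₁ = V₁/√(g·y₁) = 3.381/√(9.81×0.1092) = 3.267.
From the momentum equation for a rectangular channel, y₂/y₁ = ½[√(1 + 8Fr₁²) − 1] = ½[√86.367 − 1] = 4.147.
y₂ = 4.147 × 0.1092 = 0.4528 m.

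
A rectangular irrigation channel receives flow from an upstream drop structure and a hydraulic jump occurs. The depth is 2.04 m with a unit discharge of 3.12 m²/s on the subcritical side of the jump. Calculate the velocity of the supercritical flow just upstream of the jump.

V₁ = 7.82 m/s

V₂ = q/y₂ = 3.12/2.04 = 1.53 m/s; Fr₂ = V₂/√(g·y₂) = 0.342.
Applying the sequent-depth relation in reverse, y₁/y₂ = ½[√(1 + 8Fr₂²) − 1] = ½[√1.935 − 1] = 0.196.
y₁ = 0.196 × 2.04 = 0.399 m.
V₁ = q/y₁ = 3.12/0.399 = 7.82 m/s.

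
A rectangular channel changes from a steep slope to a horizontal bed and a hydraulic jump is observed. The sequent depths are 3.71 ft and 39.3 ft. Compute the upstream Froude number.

For a rectangular channel the momentum equation gives q² = ½·g·y₁·y₂·(y₁ + y₂) = ½×32.2×3.71×39.3×43.0 = 100963.
q = √100963 = 318 ft²/s.
V₁ = q/y₁ = 85.6 ft/s; Fr₁ = V₁/√(g·y₁) = 7.84.

Fr₁ = 7.84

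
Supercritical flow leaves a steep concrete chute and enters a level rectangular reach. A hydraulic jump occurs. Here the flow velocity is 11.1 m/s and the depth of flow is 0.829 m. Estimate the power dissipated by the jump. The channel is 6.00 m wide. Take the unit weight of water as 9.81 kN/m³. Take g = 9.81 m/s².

Fr₁ = V₁/√(g·y₁) = 11.1/√(9.81×0.829) = 3.89.
By Bélanger, y₂/y₁ = ½[√(1 + 8Fr₁²) − 1] = ½[√122.2 − 1] = 5.03.
y₂ = 5.03 × 0.829 = 4.17 m.
q = V₁·y₁ = 11.1 × 0.829 = 9.20 m²/s. V₂ = q/y₂ = 9.20/4.17 = 2.21 m/s. E₁ = y₁ + V₁²/2g = 7.11 m; E₂ = y₂ + V₂²/2g = 4.42 m. ΔE = E₁ − E₂ = 2.69 m.
Q = q·b = 9.20 × 6.00 = 55.2 m³/s. P = γ·Q·ΔE = 9.81 × 55.2 × 2.69 = 1458 kW.

P = 1458 kW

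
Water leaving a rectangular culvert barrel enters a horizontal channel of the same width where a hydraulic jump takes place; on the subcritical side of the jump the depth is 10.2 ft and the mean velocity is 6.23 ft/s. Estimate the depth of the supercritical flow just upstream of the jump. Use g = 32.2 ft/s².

Fr₂ = V₂/√(g·y₂) = 6.23/√(32.2×10.2) = 0.344.
Since the conjugate-depth ratio holds either way, y₁/y₂ = ½[√(1 + 8Fr₂²) − 1] = ½[√1.945 − 1] = 0.197.
y₁ = 0.197 × 10.2 = 2.01 ft.

y₁ = 2.01 ft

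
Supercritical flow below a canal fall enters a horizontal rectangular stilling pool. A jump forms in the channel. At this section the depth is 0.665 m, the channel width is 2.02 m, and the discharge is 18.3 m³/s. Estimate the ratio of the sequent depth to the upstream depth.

q = Q/b = 18.3/2.02 = 9.06 m²/s; V₁ = q/y₁ = 13.6 m/s. Fr₁ = V₁/√(g·y₁) = 5.33.
Bélanger equation: y₂/y₁ = ½[√(1 + 8Fr₁²) − 1] = ½[√228.6 − 1] = 7.06.

y₂/y₁ = 7.06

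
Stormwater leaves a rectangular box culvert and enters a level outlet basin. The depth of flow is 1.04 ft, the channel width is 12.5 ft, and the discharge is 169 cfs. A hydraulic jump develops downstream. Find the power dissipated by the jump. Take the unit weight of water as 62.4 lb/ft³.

q = Q/b = 169/12.5 = 13.5 ft²/s; V₁ = q/y₁ = 13.0 ft/s. Fr₁ = V₁/√(g·y₁) = 2.25.
Bélanger equation: y₂/y₁ = ½[√(1 + 8Fr₁²) − 1] = ½[√41.37 − 1] = 2.72.
y₂ = 2.72 × 1.04 = 2.82 ft.
Head loss: ΔE = (y₂ − y₁)³/(4y₁y₂) = (2.82 − 1.04)³/(4×1.04×2.82) = 5.68/11.8 = 0.484 ft.
P = γ·Q·ΔE/550 = 62.4 × 169 × 0.484 / 550 = 9.28 hp.

P = 9.28 hp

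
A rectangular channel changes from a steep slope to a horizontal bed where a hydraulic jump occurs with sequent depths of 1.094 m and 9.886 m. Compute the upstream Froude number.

Fr₁ = 6.734

For a rectangular channel the momentum equation gives q² = ½·g·y₁·y₂·(y₁ + y₂) = ½×9.81×1.094×9.886×10.98 = 582.5.
q = √582.5 = 24.13 m²/s.
V₁ = q/y₁ = 22.06 m/s; Fr₁ = V₁/√(g·y₁) = 6.734.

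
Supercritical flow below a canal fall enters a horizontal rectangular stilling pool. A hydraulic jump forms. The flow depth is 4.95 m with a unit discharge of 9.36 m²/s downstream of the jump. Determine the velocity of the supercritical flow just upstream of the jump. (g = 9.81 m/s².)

V₁ = 14.5 m/s

V₂ = q/y₂ = 9.36/4.95 = 1.89 m/s; Fr₂ = V₂/√(g·y₂) = 0.271.
The Bélanger relation is symmetric: y₁/y₂ = ½[√(1 + 8Fr₂²) − 1] = ½[√1.589 − 1] = 0.130.
y₁ = 0.130 × 4.95 = 0.645 m.
V₁ = q/y₁ = 9.36/0.645 = 14.5 m/s.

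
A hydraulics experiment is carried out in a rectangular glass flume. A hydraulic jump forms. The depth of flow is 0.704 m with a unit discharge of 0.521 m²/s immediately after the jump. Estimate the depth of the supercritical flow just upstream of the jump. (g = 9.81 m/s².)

y₁ = 0.0980 m

V₂ = q/y₂ = 0.521/0.704 = 0.740 m/s; Fr₂ = V₂/√(g·y₂) = 0.282.
Since the conjugate-depth ratio holds either way, y₁/y₂ = ½[√(1 + 8Fr₂²) − 1] = ½[√1.634 − 1] = 0.139.
y₁ = 0.139 × 0.704 = 0.0980 m.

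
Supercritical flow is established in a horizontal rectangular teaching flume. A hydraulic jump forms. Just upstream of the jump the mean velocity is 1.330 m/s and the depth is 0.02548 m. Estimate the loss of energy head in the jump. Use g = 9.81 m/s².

ΔE = 0.02337 m

Fr₁ = V₁/√(g·y₁) = 1.330/√(9.81×0.02548) = 2.660.
Conjugate-depth relation: y₂/y₁ = ½[√(1 + 8Fr₁²) − 1] = ½[√57.614 − 1] = 3.295.
y₂ = 3.295 × 0.02548 = 0.08396 m.
q = V₁·y₁ = 1.330 × 0.02548 = 0.03389 m²/s. V₂ = q/y₂ = 0.03389/0.08396 = 0.4036 m/s. E₁ = y₁ + V₁²/2g = 0.1156 m; E₂ = y₂ + V₂²/2g = 0.09226 m. ΔE = E₁ − E₂ = 0.02337 m.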